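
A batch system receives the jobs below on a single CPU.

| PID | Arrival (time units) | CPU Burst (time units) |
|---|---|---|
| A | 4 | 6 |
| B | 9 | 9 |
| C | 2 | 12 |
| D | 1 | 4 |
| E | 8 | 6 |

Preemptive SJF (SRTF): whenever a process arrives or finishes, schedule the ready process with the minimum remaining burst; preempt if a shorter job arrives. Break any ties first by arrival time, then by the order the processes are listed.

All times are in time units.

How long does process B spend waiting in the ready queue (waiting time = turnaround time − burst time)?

Timeline: | idle 0-1 | D 1-5 | A 5-11 | E 11-17 | B 17-26 | C 26-38 |
Completion: A=11  B=26  C=38  D=5  E=17
Turnaround (C−A): A=7  B=17  C=36  D=4  E=9
Waiting(B) = turnaround − burst = 17 − 9 = 8

8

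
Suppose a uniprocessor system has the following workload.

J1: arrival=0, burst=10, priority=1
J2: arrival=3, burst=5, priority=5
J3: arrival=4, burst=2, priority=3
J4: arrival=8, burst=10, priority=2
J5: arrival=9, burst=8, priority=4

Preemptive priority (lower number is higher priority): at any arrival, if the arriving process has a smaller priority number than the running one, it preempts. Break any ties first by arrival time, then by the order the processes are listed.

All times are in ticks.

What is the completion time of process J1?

Schedule: | J1 0-10 | J4 10-20 | J3 20-22 | J5 22-30 | J2 30-35 |
Completion: J1=10  J2=35  J3=22  J4=20  J5=30
Turnaround (C−A): J1=10  J2=32  J3=18  J4=12  J5=21

10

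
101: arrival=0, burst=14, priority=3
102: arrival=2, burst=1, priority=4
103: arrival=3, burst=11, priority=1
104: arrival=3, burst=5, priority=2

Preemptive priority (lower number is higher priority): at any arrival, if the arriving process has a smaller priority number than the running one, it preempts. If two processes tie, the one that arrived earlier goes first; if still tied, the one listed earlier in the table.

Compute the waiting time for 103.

0

Timeline: | 101 0-3 | 103 3-14 | 104 14-19 | 101 19-30 | 102 30-31 |
Completion: 101=30  102=31  103=14  104=19
Waiting(103) = turnaround − burst = 11 − 11 = 0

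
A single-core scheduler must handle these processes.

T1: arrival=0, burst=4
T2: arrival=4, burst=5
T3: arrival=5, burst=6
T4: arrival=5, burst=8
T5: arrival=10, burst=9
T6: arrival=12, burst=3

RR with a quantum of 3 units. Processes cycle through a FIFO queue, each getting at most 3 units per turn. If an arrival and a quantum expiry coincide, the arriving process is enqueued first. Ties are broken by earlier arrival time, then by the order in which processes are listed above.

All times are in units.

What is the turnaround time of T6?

12

Gantt: | T1 0-4 | T2 4-7 | T3 7-10 | T4 10-13 | T2 13-15 | T5 15-18 | T3 18-21 | T6 21-24 | T4 24-27 | T5 27-30 | T4 30-32 | T5 32-35 |
Completion: T1=4  T2=15  T3=21  T4=32  T5=35  T6=24
Turnaround (C−A): T1=4  T2=11  T3=16  T4=27  T5=25  T6=12
Turnaround(T6) = completion − arrival = 24 − 12 = 12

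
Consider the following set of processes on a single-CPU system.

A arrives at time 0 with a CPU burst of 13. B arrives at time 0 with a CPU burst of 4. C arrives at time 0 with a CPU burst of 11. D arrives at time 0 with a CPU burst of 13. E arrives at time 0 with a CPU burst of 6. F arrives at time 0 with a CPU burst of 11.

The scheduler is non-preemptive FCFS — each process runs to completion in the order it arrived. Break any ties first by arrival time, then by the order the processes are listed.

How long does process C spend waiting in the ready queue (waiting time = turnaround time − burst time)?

Schedule: | A 0-13 | B 13-17 | C 17-28 | D 28-41 | E 41-47 | F 47-58 |
Completion: A=13  B=17  C=28  D=41  E=47  F=58
Turnaround (C−A): A=13  B=17  C=28  D=41  E=47  F=58
Waiting(C) = turnaround − burst = 28 − 11 = 17

17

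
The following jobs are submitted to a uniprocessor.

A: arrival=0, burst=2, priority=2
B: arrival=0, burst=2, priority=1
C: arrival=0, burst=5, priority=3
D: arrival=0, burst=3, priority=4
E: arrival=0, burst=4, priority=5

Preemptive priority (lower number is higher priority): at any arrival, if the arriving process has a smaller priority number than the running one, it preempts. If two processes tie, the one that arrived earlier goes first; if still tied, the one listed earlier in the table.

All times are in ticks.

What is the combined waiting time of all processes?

Timeline: | B 0-2 | A 2-4 | C 4-9 | D 9-12 | E 12-16 |
Completion: A=4  B=2  C=9  D=12  E=16
Waiting = turnaround − burst: A=2, B=0, C=4, D=9, E=12
Total waiting = 2 + 0 + 4 + 9 + 12 = 27

27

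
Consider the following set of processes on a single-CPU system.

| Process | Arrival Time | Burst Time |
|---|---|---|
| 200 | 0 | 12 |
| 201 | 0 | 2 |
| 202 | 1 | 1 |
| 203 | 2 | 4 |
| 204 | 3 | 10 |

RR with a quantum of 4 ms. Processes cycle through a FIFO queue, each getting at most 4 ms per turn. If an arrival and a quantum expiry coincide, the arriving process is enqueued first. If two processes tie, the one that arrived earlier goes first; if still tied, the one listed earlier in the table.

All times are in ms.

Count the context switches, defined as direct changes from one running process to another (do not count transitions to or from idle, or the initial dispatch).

Gantt: | 200 0-4 | 201 4-6 | 202 6-7 | 203 7-11 | 204 11-15 | 200 15-19 | 204 19-23 | 200 23-27 | 204 27-29 |
Completion: 200=27  201=6  202=7  203=11  204=29

8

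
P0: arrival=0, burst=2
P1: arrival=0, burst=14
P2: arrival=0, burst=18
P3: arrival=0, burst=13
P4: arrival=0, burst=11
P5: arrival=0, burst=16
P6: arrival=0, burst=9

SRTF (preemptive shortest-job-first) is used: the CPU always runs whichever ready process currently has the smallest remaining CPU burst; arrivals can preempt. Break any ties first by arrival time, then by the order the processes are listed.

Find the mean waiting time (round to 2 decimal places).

26.29

Schedule: | P0 0-2 | P6 2-11 | P4 11-22 | P3 22-35 | P1 35-49 | P5 49-65 | P2 65-83 |
Completion: P0=2  P1=49  P2=83  P3=35  P4=22  P5=65  P6=11
Turnaround (C−A): P0=2  P1=49  P2=83  P3=35  P4=22  P5=65  P6=11
Waiting times: P0=0, P1=35, P2=65, P3=22, P4=11, P5=49, P6=2
Average waiting = (0+35+65+22+11+49+2) / 7 = 184/7 = 26.29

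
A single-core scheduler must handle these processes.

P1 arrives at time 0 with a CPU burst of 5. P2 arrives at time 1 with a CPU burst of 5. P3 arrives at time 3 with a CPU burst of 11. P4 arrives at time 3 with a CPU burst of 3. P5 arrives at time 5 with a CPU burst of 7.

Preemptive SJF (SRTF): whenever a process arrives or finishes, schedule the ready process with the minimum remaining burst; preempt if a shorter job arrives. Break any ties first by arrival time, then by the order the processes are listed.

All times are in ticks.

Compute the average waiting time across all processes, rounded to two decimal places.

Timeline: | P1 0-5 | P4 5-8 | P2 8-13 | P5 13-20 | P3 20-31 |
Completion: P1=5  P2=13  P3=31  P4=8  P5=20
Waiting times: P1=0, P2=7, P3=17, P4=2, P5=8
Average waiting = (0+7+17+2+8) / 5 = 34/5 = 6.80

6.80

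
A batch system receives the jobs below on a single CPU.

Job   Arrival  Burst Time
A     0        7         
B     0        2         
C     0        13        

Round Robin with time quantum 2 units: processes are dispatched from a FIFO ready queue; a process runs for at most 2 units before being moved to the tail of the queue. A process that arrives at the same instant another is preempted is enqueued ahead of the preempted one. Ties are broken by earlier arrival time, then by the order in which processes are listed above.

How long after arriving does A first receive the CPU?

0

Gantt: | A 0-2 | B 2-4 | C 4-6 | A 6-8 | C 8-10 | A 10-12 | C 12-14 | A 14-15 | C 15-22 |
Completion: A=15  B=4  C=22
Response(A) = first start − arrival = 0 − 0 = 0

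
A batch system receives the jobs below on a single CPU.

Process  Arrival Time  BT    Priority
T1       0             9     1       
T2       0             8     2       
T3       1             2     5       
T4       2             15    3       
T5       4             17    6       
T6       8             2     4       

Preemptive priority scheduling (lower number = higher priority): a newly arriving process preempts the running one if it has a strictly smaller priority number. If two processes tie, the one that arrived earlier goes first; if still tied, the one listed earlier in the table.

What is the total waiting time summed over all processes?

113

Timeline: | T1 0-9 | T2 9-17 | T4 17-32 | T6 32-34 | T3 34-36 | T5 36-53 |
Completion: T1=9  T2=17  T3=36  T4=32  T5=53  T6=34
Waiting = turnaround − burst: T1=0, T2=9, T3=33, T4=15, T5=32, T6=24
Total waiting = 0 + 9 + 33 + 15 + 32 + 24 = 113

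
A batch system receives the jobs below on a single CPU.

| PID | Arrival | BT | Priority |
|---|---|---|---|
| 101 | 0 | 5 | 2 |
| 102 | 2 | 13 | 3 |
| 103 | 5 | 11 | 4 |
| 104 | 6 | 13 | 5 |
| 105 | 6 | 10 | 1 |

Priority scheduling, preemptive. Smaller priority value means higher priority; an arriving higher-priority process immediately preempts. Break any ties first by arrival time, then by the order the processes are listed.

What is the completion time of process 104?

52

Schedule: | 101 0-5 | 102 5-6 | 105 6-16 | 102 16-28 | 103 28-39 | 104 39-52 |
Completion: 101=5  102=28  103=39  104=52  105=16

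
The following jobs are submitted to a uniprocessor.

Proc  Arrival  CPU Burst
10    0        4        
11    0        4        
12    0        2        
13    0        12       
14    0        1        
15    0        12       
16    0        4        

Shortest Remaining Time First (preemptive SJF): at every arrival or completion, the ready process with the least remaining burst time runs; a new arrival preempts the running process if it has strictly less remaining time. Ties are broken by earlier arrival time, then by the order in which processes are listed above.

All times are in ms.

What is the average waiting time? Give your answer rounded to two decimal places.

Gantt: | 14 0-1 | 12 1-3 | 10 3-7 | 11 7-11 | 16 11-15 | 13 15-27 | 15 27-39 |
Completion: 10=7  11=11  12=3  13=27  14=1  15=39  16=15
Waiting times: 10=3, 11=7, 12=1, 13=15, 14=0, 15=27, 16=11
Average waiting = (3+7+1+15+0+27+11) / 7 = 64/7 = 9.14

9.14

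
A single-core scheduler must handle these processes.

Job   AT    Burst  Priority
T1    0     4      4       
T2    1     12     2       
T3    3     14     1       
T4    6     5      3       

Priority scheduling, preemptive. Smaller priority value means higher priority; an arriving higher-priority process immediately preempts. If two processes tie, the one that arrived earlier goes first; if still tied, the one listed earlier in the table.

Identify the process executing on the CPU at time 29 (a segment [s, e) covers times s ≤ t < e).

T4

Schedule: | T1 0-1 | T2 1-3 | T3 3-17 | T2 17-27 | T4 27-32 | T1 32-35 |
Completion: T1=35  T2=27  T3=17  T4=32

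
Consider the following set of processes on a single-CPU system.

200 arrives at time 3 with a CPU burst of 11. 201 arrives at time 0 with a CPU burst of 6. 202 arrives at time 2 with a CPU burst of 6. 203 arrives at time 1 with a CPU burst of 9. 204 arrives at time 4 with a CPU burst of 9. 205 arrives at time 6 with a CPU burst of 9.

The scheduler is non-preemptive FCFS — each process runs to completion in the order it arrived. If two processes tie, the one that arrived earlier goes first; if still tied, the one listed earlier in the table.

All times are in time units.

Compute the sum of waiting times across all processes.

99

Gantt: | 201 0-6 | 203 6-15 | 202 15-21 | 200 21-32 | 204 32-41 | 205 41-50 |
Completion: 200=32  201=6  202=21  203=15  204=41  205=50
Turnaround (C−A): 200=29  201=6  202=19  203=14  204=37  205=44
Waiting = turnaround − burst: 200=18, 201=0, 202=13, 203=5, 204=28, 205=35
Total waiting = 18 + 0 + 13 + 5 + 28 + 35 = 99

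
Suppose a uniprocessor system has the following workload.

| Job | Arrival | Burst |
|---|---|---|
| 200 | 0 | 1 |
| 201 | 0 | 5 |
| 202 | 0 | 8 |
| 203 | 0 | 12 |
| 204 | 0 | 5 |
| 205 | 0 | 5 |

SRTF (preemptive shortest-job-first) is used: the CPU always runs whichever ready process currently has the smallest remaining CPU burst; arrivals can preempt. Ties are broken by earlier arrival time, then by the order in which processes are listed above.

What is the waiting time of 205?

Gantt: | 200 0-1 | 201 1-6 | 204 6-11 | 205 11-16 | 202 16-24 | 203 24-36 |
Completion: 200=1  201=6  202=24  203=36  204=11  205=16
Waiting(205) = turnaround − burst = 16 − 5 = 11

11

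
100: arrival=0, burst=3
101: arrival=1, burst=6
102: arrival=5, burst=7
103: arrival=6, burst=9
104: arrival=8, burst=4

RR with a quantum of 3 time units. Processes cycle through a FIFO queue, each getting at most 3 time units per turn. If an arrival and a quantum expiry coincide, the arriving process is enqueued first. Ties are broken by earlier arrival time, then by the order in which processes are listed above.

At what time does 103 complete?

Schedule: | 100 0-3 | 101 3-6 | 102 6-9 | 103 9-12 | 101 12-15 | 104 15-18 | 102 18-21 | 103 21-24 | 104 24-25 | 102 25-26 | 103 26-29 |
Completion: 100=3  101=15  102=26  103=29  104=25
Turnaround (C−A): 100=3  101=14  102=21  103=23  104=17

29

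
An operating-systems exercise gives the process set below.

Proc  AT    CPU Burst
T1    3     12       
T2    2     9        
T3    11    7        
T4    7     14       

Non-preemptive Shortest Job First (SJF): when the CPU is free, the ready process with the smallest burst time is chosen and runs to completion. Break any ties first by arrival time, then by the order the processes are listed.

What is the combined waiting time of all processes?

Gantt: | idle 0-2 | T2 2-11 | T3 11-18 | T1 18-30 | T4 30-44 |
Completion: T1=30  T2=11  T3=18  T4=44
Waiting = turnaround − burst: T1=15, T2=0, T3=0, T4=23
Total waiting = 15 + 0 + 0 + 23 = 38

38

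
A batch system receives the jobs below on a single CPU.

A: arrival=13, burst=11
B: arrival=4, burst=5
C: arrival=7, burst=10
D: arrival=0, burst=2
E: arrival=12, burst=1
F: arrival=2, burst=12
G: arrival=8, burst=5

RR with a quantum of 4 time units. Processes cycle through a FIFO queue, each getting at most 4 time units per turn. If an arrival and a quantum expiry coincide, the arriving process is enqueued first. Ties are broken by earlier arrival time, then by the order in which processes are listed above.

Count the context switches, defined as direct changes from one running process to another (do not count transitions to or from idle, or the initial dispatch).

Schedule: | D 0-2 | F 2-6 | B 6-10 | F 10-14 | C 14-18 | G 18-22 | B 22-23 | E 23-24 | A 24-28 | F 28-32 | C 32-36 | G 36-37 | A 37-41 | C 41-43 | A 43-46 |
Completion: A=46  B=23  C=43  D=2  E=24  F=32  G=37

14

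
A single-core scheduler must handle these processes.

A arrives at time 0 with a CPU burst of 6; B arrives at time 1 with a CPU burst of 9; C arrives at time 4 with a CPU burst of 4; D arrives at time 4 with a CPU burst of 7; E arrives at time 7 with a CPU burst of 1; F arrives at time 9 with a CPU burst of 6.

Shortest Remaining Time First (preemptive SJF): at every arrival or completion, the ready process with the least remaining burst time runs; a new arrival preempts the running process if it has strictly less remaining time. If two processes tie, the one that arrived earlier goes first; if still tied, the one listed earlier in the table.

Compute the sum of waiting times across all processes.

Gantt: | A 0-6 | C 6-7 | E 7-8 | C 8-11 | F 11-17 | D 17-24 | B 24-33 |
Completion: A=6  B=33  C=11  D=24  E=8  F=17
Waiting = turnaround − burst: A=0, B=23, C=3, D=13, E=0, F=2
Total waiting = 0 + 23 + 3 + 13 + 0 + 2 = 41

41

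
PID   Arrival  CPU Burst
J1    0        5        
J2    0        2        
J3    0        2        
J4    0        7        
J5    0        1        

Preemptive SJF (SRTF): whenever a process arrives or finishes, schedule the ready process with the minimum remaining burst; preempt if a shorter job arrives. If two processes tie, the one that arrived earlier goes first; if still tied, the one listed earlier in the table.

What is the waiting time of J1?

Gantt: | J5 0-1 | J2 1-3 | J3 3-5 | J1 5-10 | J4 10-17 |
Completion: J1=10  J2=3  J3=5  J4=17  J5=1
Turnaround (C−A): J1=10  J2=3  J3=5  J4=17  J5=1
Waiting(J1) = turnaround − burst = 10 − 5 = 5

5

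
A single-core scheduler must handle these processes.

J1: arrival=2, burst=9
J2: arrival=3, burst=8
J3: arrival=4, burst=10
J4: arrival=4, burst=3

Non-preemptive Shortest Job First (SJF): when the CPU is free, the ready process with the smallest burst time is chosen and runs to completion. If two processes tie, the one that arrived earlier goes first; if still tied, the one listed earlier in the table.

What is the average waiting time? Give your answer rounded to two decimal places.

9.00

Timeline: | idle 0-2 | J1 2-11 | J4 11-14 | J2 14-22 | J3 22-32 |
Completion: J1=11  J2=22  J3=32  J4=14
Waiting times: J1=0, J2=11, J3=18, J4=7
Average waiting = (0+11+18+7) / 4 = 36/4 = 9.00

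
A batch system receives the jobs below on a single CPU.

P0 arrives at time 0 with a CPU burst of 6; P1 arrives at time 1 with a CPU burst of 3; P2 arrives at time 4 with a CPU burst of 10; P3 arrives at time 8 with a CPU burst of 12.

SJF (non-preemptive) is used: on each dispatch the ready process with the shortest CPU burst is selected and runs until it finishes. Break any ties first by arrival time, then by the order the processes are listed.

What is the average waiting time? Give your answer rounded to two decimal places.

Schedule: | P0 0-6 | P1 6-9 | P2 9-19 | P3 19-31 |
Completion: P0=6  P1=9  P2=19  P3=31
Turnaround (C−A): P0=6  P1=8  P2=15  P3=23
Waiting times: P0=0, P1=5, P2=5, P3=11
Average waiting = (0+5+5+11) / 4 = 21/4 = 5.25

5.25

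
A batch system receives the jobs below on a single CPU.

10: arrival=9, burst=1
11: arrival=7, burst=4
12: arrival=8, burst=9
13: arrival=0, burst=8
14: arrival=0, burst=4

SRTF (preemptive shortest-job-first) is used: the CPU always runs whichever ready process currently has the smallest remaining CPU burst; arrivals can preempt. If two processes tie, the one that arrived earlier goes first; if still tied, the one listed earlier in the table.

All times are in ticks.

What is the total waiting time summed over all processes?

Schedule: | 14 0-4 | 13 4-7 | 11 7-9 | 10 9-10 | 11 10-12 | 13 12-17 | 12 17-26 |
Completion: 10=10  11=12  12=26  13=17  14=4
Turnaround (C−A): 10=1  11=5  12=18  13=17  14=4
Waiting = turnaround − burst: 10=0, 11=1, 12=9, 13=9, 14=0
Total waiting = 0 + 1 + 9 + 9 + 0 = 19

19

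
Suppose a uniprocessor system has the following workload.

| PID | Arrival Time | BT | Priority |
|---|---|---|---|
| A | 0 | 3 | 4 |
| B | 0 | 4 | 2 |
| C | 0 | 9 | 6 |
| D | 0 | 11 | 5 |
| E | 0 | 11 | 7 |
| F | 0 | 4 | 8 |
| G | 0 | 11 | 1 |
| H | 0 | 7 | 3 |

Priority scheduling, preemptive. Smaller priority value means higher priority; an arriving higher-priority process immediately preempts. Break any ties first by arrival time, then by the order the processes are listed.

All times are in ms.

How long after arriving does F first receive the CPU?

Timeline: | G 0-11 | B 11-15 | H 15-22 | A 22-25 | D 25-36 | C 36-45 | E 45-56 | F 56-60 |
Completion: A=25  B=15  C=45  D=36  E=56  F=60  G=11  H=22
Response(F) = first start − arrival = 56 − 0 = 56

56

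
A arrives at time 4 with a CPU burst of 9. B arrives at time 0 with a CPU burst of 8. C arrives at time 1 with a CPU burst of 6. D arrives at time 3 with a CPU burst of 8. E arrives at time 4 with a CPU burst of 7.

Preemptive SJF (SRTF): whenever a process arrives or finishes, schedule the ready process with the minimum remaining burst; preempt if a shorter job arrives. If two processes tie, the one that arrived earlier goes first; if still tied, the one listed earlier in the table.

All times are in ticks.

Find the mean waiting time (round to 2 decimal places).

Schedule: | B 0-1 | C 1-7 | B 7-14 | E 14-21 | D 21-29 | A 29-38 |
Completion: A=38  B=14  C=7  D=29  E=21
Waiting times: A=25, B=6, C=0, D=18, E=10
Average waiting = (25+6+0+18+10) / 5 = 59/5 = 11.80

11.80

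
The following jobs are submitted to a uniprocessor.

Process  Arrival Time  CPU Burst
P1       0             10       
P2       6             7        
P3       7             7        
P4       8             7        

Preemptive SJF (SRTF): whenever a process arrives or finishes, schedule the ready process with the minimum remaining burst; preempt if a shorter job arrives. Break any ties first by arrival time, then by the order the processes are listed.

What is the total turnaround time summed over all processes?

61

Gantt: | P1 0-10 | P2 10-17 | P3 17-24 | P4 24-31 |
Completion: P1=10  P2=17  P3=24  P4=31
Turnaround = completion − arrival: P1=10, P2=11, P3=17, P4=23
Total turnaround = 10 + 11 + 17 + 23 = 61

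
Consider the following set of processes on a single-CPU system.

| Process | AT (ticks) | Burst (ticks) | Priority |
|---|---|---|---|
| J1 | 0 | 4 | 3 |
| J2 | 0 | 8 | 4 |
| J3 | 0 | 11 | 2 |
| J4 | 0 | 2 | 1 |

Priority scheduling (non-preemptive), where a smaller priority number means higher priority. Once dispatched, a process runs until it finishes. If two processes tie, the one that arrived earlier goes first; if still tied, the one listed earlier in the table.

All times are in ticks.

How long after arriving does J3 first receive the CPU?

2

Timeline: | J4 0-2 | J3 2-13 | J1 13-17 | J2 17-25 |
Completion: J1=17  J2=25  J3=13  J4=2
Response(J3) = first start − arrival = 2 − 0 = 2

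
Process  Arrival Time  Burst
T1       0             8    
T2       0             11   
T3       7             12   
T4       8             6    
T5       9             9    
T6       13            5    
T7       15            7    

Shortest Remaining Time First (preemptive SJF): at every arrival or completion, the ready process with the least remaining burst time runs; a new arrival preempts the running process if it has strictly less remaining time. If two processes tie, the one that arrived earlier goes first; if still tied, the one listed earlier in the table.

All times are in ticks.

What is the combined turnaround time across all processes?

154

Schedule: | T1 0-8 | T4 8-14 | T6 14-19 | T7 19-26 | T5 26-35 | T2 35-46 | T3 46-58 |
Completion: T1=8  T2=46  T3=58  T4=14  T5=35  T6=19  T7=26
Turnaround = completion − arrival: T1=8, T2=46, T3=51, T4=6, T5=26, T6=6, T7=11
Total turnaround = 8 + 46 + 51 + 6 + 26 + 6 + 11 = 154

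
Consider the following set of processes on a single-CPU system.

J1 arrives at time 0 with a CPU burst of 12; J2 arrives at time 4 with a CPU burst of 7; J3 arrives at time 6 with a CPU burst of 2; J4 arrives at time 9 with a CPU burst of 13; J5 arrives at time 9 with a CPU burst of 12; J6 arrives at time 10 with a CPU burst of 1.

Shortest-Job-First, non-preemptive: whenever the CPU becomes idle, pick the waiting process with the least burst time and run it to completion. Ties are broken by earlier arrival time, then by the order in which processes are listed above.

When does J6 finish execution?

Gantt: | J1 0-12 | J6 12-13 | J3 13-15 | J2 15-22 | J5 22-34 | J4 34-47 |
Completion: J1=12  J2=22  J3=15  J4=47  J5=34  J6=13
Turnaround (C−A): J1=12  J2=18  J3=9  J4=38  J5=25  J6=3

13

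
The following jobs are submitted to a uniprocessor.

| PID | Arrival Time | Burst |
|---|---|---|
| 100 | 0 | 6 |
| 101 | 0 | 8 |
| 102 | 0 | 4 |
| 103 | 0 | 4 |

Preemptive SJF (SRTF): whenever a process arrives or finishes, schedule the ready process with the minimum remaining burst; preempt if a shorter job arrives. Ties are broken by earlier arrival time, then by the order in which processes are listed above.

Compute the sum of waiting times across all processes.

26

Timeline: | 102 0-4 | 103 4-8 | 100 8-14 | 101 14-22 |
Completion: 100=14  101=22  102=4  103=8
Turnaround (C−A): 100=14  101=22  102=4  103=8
Waiting = turnaround − burst: 100=8, 101=14, 102=0, 103=4
Total waiting = 8 + 14 + 0 + 4 = 26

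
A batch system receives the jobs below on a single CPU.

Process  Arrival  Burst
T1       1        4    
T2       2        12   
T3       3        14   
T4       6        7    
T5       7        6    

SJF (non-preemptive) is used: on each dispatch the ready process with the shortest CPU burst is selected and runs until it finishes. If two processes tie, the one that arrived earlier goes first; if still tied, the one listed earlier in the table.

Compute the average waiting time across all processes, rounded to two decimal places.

Gantt: | idle 0-1 | T1 1-5 | T2 5-17 | T5 17-23 | T4 23-30 | T3 30-44 |
Completion: T1=5  T2=17  T3=44  T4=30  T5=23
Waiting times: T1=0, T2=3, T3=27, T4=17, T5=10
Average waiting = (0+3+27+17+10) / 5 = 57/5 = 11.40

11.40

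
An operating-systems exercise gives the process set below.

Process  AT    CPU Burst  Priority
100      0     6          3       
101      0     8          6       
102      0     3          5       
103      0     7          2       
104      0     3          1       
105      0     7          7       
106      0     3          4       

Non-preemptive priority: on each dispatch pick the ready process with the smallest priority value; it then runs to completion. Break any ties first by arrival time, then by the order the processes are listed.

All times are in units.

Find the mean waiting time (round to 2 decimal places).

Gantt: | 104 0-3 | 103 3-10 | 100 10-16 | 106 16-19 | 102 19-22 | 101 22-30 | 105 30-37 |
Completion: 100=16  101=30  102=22  103=10  104=3  105=37  106=19
Turnaround (C−A): 100=16  101=30  102=22  103=10  104=3  105=37  106=19
Waiting times: 100=10, 101=22, 102=19, 103=3, 104=0, 105=30, 106=16
Average waiting = (10+22+19+3+0+30+16) / 7 = 100/7 = 14.29

14.29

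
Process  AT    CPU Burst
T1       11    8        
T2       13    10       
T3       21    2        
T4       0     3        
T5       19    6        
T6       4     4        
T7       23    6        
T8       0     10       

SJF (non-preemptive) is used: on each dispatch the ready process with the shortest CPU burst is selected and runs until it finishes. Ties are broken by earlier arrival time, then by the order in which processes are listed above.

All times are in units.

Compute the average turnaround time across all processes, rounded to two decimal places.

Timeline: | T4 0-3 | T8 3-13 | T6 13-17 | T1 17-25 | T3 25-27 | T5 27-33 | T7 33-39 | T2 39-49 |
Completion: T1=25  T2=49  T3=27  T4=3  T5=33  T6=17  T7=39  T8=13
Turnaround (C−A): T1=14  T2=36  T3=6  T4=3  T5=14  T6=13  T7=16  T8=13
Turnaround times: T1=14, T2=36, T3=6, T4=3, T5=14, T6=13, T7=16, T8=13
Average turnaround = (14+36+6+3+14+13+16+13) / 8 = 115/8 = 14.38

14.38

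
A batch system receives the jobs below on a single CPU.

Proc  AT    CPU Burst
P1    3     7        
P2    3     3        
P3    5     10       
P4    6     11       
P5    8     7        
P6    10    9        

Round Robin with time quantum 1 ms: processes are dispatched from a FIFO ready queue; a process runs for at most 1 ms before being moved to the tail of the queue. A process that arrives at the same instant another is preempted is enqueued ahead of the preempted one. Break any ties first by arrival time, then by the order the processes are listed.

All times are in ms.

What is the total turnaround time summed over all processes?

Timeline: | idle 0-3 | P1 3-4 | P2 4-5 | P1 5-6 | P3 6-7 | P2 7-8 | P4 8-9 | P1 9-10 | P3 10-11 | P5 11-12 | P2 12-13 | P4 13-14 | P6 14-15 | P1 15-16 | P3 16-17 | P5 17-18 | P4 18-19 | P6 19-20 | P1 20-21 | P3 21-22 | P5 22-23 | P4 23-24 | P6 24-25 | P1 25-26 | P3 26-27 | P5 27-28 | P4 28-29 | P6 29-30 | P1 30-31 | P3 31-32 | P5 32-33 | P4 33-34 | P6 34-35 | P3 35-36 | P5 36-37 | P4 37-38 | P6 38-39 | P3 39-40 | P5 40-41 | P4 41-42 | P6 42-43 | P3 43-44 | P4 44-45 | P6 45-46 | P3 46-47 | P4 47-48 | P6 48-49 | P4 49-50 |
Completion: P1=31  P2=13  P3=47  P4=50  P5=41  P6=49
Turnaround (C−A): P1=28  P2=10  P3=42  P4=44  P5=33  P6=39
Turnaround = completion − arrival: P1=28, P2=10, P3=42, P4=44, P5=33, P6=39
Total turnaround = 28 + 10 + 42 + 44 + 33 + 39 = 196

196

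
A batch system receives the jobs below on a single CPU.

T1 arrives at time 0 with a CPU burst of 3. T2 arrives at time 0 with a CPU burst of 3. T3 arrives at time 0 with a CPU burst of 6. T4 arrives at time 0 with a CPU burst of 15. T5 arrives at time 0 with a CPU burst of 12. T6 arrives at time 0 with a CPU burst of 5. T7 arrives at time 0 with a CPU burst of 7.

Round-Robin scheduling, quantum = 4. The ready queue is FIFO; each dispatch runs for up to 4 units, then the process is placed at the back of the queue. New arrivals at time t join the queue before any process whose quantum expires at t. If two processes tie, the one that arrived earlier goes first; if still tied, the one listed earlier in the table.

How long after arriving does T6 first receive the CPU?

Timeline: | T1 0-3 | T2 3-6 | T3 6-10 | T4 10-14 | T5 14-18 | T6 18-22 | T7 22-26 | T3 26-28 | T4 28-32 | T5 32-36 | T6 36-37 | T7 37-40 | T4 40-44 | T5 44-48 | T4 48-51 |
Completion: T1=3  T2=6  T3=28  T4=51  T5=48  T6=37  T7=40
Response(T6) = first start − arrival = 18 − 0 = 18

18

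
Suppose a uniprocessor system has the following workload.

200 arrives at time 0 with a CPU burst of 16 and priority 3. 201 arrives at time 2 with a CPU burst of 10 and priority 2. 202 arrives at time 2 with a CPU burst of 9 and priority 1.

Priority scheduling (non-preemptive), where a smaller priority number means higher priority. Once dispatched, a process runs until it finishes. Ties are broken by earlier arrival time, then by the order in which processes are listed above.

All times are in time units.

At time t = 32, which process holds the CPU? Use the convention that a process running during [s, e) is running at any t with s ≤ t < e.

Schedule: | 200 0-16 | 202 16-25 | 201 25-35 |
Completion: 200=16  201=35  202=25
Turnaround (C−A): 200=16  201=33  202=23

201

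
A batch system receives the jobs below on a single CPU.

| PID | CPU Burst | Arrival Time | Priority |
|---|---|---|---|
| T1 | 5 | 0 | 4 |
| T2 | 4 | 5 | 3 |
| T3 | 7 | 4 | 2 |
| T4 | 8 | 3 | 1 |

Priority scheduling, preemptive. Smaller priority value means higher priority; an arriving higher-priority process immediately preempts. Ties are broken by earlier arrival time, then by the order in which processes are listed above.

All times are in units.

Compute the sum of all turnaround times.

Schedule: | T1 0-3 | T4 3-11 | T3 11-18 | T2 18-22 | T1 22-24 |
Completion: T1=24  T2=22  T3=18  T4=11
Turnaround (C−A): T1=24  T2=17  T3=14  T4=8
Turnaround = completion − arrival: T1=24, T2=17, T3=14, T4=8
Total turnaround = 24 + 17 + 14 + 8 = 63

63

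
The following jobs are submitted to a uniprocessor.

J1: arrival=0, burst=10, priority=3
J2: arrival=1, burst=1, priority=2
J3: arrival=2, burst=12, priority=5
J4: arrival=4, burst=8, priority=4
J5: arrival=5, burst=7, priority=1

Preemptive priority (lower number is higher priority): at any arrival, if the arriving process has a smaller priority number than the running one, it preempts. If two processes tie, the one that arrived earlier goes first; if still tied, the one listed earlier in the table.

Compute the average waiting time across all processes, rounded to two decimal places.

Timeline: | J1 0-1 | J2 1-2 | J1 2-5 | J5 5-12 | J1 12-18 | J4 18-26 | J3 26-38 |
Completion: J1=18  J2=2  J3=38  J4=26  J5=12
Waiting times: J1=8, J2=0, J3=24, J4=14, J5=0
Average waiting = (8+0+24+14+0) / 5 = 46/5 = 9.20

9.20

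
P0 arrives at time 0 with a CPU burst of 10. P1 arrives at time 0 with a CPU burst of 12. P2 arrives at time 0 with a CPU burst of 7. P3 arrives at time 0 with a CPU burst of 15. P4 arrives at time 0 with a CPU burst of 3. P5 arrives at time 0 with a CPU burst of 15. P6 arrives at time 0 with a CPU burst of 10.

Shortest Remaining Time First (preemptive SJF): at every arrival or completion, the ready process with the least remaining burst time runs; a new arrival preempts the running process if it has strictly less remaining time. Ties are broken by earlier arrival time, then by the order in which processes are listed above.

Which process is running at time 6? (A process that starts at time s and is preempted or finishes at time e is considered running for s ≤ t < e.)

P2

Gantt: | P4 0-3 | P2 3-10 | P0 10-20 | P6 20-30 | P1 30-42 | P3 42-57 | P5 57-72 |
Completion: P0=20  P1=42  P2=10  P3=57  P4=3  P5=72  P6=30
Turnaround (C−A): P0=20  P1=42  P2=10  P3=57  P4=3  P5=72  P6=30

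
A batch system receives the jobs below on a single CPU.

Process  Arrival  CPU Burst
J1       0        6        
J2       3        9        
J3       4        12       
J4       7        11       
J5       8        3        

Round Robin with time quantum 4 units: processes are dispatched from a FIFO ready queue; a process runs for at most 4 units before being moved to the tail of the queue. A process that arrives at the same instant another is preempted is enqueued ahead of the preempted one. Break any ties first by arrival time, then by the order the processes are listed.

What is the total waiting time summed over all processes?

85

Schedule: | J1 0-4 | J2 4-8 | J3 8-12 | J1 12-14 | J4 14-18 | J5 18-21 | J2 21-25 | J3 25-29 | J4 29-33 | J2 33-34 | J3 34-38 | J4 38-41 |
Completion: J1=14  J2=34  J3=38  J4=41  J5=21
Turnaround (C−A): J1=14  J2=31  J3=34  J4=34  J5=13
Waiting = turnaround − burst: J1=8, J2=22, J3=22, J4=23, J5=10
Total waiting = 8 + 22 + 22 + 23 + 10 = 85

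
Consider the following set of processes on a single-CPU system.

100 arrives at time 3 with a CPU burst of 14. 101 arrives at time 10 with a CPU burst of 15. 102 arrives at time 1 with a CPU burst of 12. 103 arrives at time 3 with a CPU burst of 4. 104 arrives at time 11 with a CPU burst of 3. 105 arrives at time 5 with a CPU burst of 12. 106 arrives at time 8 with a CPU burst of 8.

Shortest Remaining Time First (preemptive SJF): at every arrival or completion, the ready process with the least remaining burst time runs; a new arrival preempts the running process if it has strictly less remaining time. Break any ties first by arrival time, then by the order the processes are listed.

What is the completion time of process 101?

Gantt: | idle 0-1 | 102 1-3 | 103 3-7 | 102 7-8 | 106 8-11 | 104 11-14 | 106 14-19 | 102 19-28 | 105 28-40 | 100 40-54 | 101 54-69 |
Completion: 100=54  101=69  102=28  103=7  104=14  105=40  106=19

69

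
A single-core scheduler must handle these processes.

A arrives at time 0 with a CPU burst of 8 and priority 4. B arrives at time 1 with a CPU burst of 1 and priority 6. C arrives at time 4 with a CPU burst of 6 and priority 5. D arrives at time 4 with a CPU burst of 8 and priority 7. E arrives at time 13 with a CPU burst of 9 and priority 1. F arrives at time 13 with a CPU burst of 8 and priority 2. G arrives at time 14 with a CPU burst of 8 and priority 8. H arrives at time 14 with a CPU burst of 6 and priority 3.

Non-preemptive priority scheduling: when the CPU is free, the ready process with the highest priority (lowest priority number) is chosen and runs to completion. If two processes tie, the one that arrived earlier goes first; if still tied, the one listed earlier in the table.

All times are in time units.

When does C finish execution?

14

Timeline: | A 0-8 | C 8-14 | E 14-23 | F 23-31 | H 31-37 | B 37-38 | D 38-46 | G 46-54 |
Completion: A=8  B=38  C=14  D=46  E=23  F=31  G=54  H=37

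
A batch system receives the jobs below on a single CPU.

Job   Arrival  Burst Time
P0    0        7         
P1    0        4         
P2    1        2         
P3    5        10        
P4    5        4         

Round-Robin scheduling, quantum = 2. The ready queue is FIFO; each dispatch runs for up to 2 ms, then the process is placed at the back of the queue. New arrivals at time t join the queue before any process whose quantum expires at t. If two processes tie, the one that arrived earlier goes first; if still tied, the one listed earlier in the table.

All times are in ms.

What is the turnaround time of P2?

5

Schedule: | P0 0-2 | P1 2-4 | P2 4-6 | P0 6-8 | P1 8-10 | P3 10-12 | P4 12-14 | P0 14-16 | P3 16-18 | P4 18-20 | P0 20-21 | P3 21-27 |
Completion: P0=21  P1=10  P2=6  P3=27  P4=20
Turnaround (C−A): P0=21  P1=10  P2=5  P3=22  P4=15
Turnaround(P2) = completion − arrival = 6 − 1 = 5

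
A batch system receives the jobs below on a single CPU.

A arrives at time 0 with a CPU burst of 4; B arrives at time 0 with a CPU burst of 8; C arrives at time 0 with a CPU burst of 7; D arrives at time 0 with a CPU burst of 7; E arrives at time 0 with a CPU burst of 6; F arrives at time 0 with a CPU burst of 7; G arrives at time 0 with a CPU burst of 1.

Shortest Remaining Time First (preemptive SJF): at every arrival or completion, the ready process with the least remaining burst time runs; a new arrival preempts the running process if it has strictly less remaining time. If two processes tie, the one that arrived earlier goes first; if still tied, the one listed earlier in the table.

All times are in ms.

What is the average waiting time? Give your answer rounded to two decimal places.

13.14

Schedule: | G 0-1 | A 1-5 | E 5-11 | C 11-18 | D 18-25 | F 25-32 | B 32-40 |
Completion: A=5  B=40  C=18  D=25  E=11  F=32  G=1
Waiting times: A=1, B=32, C=11, D=18, E=5, F=25, G=0
Average waiting = (1+32+11+18+5+25+0) / 7 = 92/7 = 13.14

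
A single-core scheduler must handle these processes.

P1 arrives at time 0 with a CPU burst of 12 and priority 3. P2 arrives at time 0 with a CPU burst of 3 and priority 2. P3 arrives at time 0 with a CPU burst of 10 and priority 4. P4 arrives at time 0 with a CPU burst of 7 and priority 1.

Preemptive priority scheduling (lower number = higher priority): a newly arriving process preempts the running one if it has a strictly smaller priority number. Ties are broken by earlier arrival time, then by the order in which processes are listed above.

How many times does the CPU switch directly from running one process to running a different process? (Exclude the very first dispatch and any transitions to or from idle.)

3

Schedule: | P4 0-7 | P2 7-10 | P1 10-22 | P3 22-32 |
Completion: P1=22  P2=10  P3=32  P4=7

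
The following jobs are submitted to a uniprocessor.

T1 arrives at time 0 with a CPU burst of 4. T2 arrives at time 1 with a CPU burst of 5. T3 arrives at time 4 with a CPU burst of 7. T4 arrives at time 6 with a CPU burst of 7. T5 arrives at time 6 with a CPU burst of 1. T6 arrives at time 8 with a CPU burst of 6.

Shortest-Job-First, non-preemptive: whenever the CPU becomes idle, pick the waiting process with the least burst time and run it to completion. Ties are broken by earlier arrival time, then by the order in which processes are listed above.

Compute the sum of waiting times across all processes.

Gantt: | T1 0-4 | T2 4-9 | T5 9-10 | T6 10-16 | T3 16-23 | T4 23-30 |
Completion: T1=4  T2=9  T3=23  T4=30  T5=10  T6=16
Turnaround (C−A): T1=4  T2=8  T3=19  T4=24  T5=4  T6=8
Waiting = turnaround − burst: T1=0, T2=3, T3=12, T4=17, T5=3, T6=2
Total waiting = 0 + 3 + 12 + 17 + 3 + 2 = 37

37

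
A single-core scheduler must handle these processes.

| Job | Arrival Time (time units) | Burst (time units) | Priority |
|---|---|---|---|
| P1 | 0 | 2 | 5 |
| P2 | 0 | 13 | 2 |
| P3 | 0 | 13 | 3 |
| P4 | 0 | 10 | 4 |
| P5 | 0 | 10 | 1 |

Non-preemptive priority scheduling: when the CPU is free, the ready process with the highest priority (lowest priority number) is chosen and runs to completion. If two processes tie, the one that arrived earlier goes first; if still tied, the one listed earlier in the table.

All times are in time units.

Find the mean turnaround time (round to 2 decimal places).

32.60

Gantt: | P5 0-10 | P2 10-23 | P3 23-36 | P4 36-46 | P1 46-48 |
Completion: P1=48  P2=23  P3=36  P4=46  P5=10
Turnaround times: P1=48, P2=23, P3=36, P4=46, P5=10
Average turnaround = (48+23+36+46+10) / 5 = 163/5 = 32.60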